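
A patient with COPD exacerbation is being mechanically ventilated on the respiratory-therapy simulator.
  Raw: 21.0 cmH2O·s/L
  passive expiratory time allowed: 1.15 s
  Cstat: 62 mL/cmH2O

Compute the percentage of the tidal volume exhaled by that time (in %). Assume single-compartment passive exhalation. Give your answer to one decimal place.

58.7

τ = R × C = 21.0 × 62 mL/cmH2O = 21.0 × 0.062 L/cmH2O = 1.302 s.
Passive exhalation: V(t)/V₀ = e^(−t/τ) = e^(−1.15/1.302) = 0.4134.
Fraction exhaled = 1 − 0.4134 = 0.5866 → 58.66%.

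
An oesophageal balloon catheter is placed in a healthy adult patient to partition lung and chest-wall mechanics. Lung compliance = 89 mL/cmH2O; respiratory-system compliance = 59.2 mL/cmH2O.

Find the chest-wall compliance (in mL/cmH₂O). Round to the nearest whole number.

177

1/Ccw = 1/Crs − 1/CL.
1/Ccw = 1/59.2 − 1/89 = 0.005656.
Ccw = 176.8 mL/cmH2O.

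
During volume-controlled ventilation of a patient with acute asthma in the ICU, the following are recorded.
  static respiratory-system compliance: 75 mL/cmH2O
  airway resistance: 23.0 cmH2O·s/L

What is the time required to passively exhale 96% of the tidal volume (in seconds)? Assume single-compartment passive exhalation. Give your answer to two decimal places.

5.55

τ = R × C = 23.0 × 75 mL/cmH2O = 23.0 × 0.075 L/cmH2O = 1.725 s.
Exhaled fraction f = 1 − e^(−t/τ) → t = −τ·ln(1 − f) = −1.725·ln(0.04) = 5.553 s.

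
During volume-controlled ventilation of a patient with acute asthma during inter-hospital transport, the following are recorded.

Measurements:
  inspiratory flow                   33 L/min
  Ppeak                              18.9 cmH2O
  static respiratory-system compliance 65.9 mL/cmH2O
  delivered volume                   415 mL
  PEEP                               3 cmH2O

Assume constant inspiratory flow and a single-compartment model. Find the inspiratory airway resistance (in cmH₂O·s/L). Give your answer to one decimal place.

Flow: 33 L/min ÷ 60 = 0.55 L/s.
Equation of motion (constant flow): PIP = Vt/C + R·V̇ + PEEP.
R·V̇ = PIP − Vt/C − PEEP = 18.9 − 415/65.9 − 3 = 18.9 − 6.297 − 3 = 9.603 cmH2O.
R = 9.603 / 0.55 = 17.46 cmH2O·s/L.

17.5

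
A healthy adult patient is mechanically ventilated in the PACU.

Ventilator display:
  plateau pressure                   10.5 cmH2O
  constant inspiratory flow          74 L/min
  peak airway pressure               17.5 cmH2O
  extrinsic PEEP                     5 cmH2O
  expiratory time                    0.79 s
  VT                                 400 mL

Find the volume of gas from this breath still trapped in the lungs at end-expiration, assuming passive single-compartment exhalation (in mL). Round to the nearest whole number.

Flow: 74 L/min ÷ 60 = 1.2333 L/s.
R = (PIP − Pplat)/V̇ = (17.5 − 10.5) / 1.2333 = 7.0/1.2333 = 5.676 cmH2O·s/L.
C = Vt/(Pplat − PEEP) = 400.0 / (10.5 − 5) = 400.0/5.5 = 72.727 mL/cmH2O.
τ = R × C = 5.676 × 0.07273 L/cmH2O = 0.4128 s.
Fraction remaining = e^(−Te/τ) = e^(−0.79/0.4128) = 0.1475.
Trapped volume = 400.0 × 0.1475 = 59.0 mL.

59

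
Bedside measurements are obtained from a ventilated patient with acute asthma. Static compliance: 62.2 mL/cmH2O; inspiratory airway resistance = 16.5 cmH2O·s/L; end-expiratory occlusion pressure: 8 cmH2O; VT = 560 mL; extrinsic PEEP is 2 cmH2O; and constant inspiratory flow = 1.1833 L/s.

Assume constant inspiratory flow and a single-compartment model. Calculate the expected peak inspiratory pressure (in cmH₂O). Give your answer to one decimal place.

Total PEEP = 8 cmH2O (set 2 + intrinsic 6); this is the baseline alveolar pressure.
Equation of motion (constant flow): PIP = Vt/C + R·V̇ + PEEP.
PIP = 560/62.2 + 16.5×1.1833 + 8 = 9.003 + 19.524 + 8 = 36.527 cmH2O.

36.5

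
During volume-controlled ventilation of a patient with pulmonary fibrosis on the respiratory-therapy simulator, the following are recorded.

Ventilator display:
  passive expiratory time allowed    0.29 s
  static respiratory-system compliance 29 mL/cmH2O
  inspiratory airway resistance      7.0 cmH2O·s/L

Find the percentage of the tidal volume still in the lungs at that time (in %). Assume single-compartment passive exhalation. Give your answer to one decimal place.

τ = R × C = 7.0 × 29 mL/cmH2O = 7.0 × 0.029 L/cmH2O = 0.203 s.
Passive exhalation: V(t)/V₀ = e^(−t/τ) = e^(−0.29/0.203) = 0.2397.
Fraction remaining = 0.2397 → 23.97%.

24.0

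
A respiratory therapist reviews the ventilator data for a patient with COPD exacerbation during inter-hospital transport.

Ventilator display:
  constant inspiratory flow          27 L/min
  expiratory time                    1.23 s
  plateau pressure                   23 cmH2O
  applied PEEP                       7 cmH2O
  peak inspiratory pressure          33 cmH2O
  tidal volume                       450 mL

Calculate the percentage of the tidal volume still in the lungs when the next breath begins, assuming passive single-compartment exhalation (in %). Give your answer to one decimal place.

Flow: 27 L/min ÷ 60 = 0.45 L/s.
R = (PIP − Pplat)/V̇ = (33 − 23) / 0.45 = 10.0/0.45 = 22.222 cmH2O·s/L.
C = Vt/(Pplat − PEEP) = 450.0 / (23 − 7) = 450.0/16.0 = 28.125 mL/cmH2O.
τ = R × C = 22.222 × 0.02813 L/cmH2O = 0.6251 s.
Fraction remaining at end-expiration = e^(−Te/τ) = e^(−1.23/0.6251) = 0.1398 → 13.98%.

14.0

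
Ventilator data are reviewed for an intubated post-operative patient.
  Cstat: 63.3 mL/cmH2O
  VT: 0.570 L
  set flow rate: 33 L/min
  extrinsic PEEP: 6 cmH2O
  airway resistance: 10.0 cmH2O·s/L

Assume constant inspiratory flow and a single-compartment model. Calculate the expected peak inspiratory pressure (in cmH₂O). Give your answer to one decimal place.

Flow: 33 L/min ÷ 60 = 0.55 L/s.
Equation of motion (constant flow): PIP = Vt/C + R·V̇ + PEEP.
PIP = 570/63.3 + 10.0×0.55 + 6 = 9.005 + 5.5 + 6 = 20.505 cmH2O.

20.5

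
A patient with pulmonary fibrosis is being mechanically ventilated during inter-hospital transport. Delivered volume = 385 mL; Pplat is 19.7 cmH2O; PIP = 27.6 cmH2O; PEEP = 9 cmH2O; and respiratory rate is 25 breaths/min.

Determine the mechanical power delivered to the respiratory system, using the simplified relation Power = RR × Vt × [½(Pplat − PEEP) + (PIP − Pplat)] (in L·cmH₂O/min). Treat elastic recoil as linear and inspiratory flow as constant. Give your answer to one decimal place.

127.5

Per-breath work = Vt × [½(Pplat−PEEP) + (PIP−Pplat)] = 0.385 × [0.5×10.7 + 7.9] = 0.385 × 13.25 = 5.101 L·cmH2O.
Power = 25 × 5.101 = 127.53 L·cmH2O/min.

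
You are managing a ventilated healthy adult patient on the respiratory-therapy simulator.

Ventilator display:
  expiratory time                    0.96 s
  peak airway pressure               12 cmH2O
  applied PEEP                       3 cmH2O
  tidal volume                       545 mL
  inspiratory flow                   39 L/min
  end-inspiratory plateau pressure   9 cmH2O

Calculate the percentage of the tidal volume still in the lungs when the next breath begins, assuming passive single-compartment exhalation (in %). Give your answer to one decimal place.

Flow: 39 L/min ÷ 60 = 0.65 L/s.
R = (PIP − Pplat)/V̇ = (12 − 9) / 0.65 = 3.0/0.65 = 4.615 cmH2O·s/L.
C = Vt/(Pplat − PEEP) = 545.0 / (9 − 3) = 545.0/6.0 = 90.833 mL/cmH2O.
τ = R × C = 4.615 × 0.09083 L/cmH2O = 0.4192 s.
Fraction remaining at end-expiration = e^(−Te/τ) = e^(−0.96/0.4192) = 0.1013 → 10.13%.

10.1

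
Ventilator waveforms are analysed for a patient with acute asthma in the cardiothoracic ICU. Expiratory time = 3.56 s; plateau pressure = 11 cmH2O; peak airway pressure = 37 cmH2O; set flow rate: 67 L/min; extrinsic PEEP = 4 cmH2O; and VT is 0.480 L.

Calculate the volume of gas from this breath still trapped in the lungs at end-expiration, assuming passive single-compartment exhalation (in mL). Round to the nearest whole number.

52

Flow: 67 L/min ÷ 60 = 1.1167 L/s.
R = (PIP − Pplat)/V̇ = (37 − 11) / 1.1167 = 26.0/1.1167 = 23.283 cmH2O·s/L.
C = Vt/(Pplat − PEEP) = 480.0 / (11 − 4) = 480.0/7.0 = 68.571 mL/cmH2O.
τ = R × C = 23.283 × 0.06857 L/cmH2O = 1.597 s.
Fraction remaining = e^(−Te/τ) = e^(−3.56/1.597) = 0.1076.
Trapped volume = 480.0 × 0.1076 = 51.648 mL.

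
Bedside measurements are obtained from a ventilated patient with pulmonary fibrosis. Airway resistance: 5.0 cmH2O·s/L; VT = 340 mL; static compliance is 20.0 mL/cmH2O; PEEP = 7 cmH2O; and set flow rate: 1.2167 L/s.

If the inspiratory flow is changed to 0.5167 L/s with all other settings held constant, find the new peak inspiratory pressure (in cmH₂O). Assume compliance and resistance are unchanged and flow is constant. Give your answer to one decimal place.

26.6

PIP = Vt/C + R·V̇ + PEEP (constant-flow equation of motion).
Only the resistive term changes: ΔPIP = R × ΔV̇ = 5.0 × (0.5167 − 1.2167) = 5.0 × -0.7 = -3.5 cmH2O.
Original PIP = 340/20.0 + 5.0×1.2167 + 7 = 30.084 cmH2O; new PIP = 30.084 + (-3.5) = 26.584 cmH2O.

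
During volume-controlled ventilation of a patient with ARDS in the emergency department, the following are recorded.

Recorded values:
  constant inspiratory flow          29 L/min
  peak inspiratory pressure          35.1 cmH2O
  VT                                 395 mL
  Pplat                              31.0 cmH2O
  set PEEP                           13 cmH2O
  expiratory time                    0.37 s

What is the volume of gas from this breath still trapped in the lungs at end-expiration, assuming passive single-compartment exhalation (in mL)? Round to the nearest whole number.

54

Flow: 29 L/min ÷ 60 = 0.4833 L/s.
R = (PIP − Pplat)/V̇ = (35.1 − 31.0) / 0.4833 = 4.1/0.4833 = 8.483 cmH2O·s/L.
C = Vt/(Pplat − PEEP) = 395.0 / (31.0 − 13) = 395.0/18.0 = 21.944 mL/cmH2O.
τ = R × C = 8.483 × 0.02194 L/cmH2O = 0.1861 s.
Fraction remaining = e^(−Te/τ) = e^(−0.37/0.1861) = 0.1369.
Trapped volume = 395.0 × 0.1369 = 54.076 mL.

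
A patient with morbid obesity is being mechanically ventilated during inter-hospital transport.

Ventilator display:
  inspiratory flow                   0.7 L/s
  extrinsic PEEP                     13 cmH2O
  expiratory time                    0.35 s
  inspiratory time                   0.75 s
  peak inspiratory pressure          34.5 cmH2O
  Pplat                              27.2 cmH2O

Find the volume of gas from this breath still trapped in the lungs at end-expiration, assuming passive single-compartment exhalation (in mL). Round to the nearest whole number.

212

Vt = flow × Ti = 0.7 L/s × 0.75 s × 1000 mL/L = 525.0 mL.
R = (PIP − Pplat)/V̇ = (34.5 − 27.2) / 0.7 = 7.3/0.7 = 10.429 cmH2O·s/L.
C = Vt/(Pplat − PEEP) = 525.0 / (27.2 − 13) = 525.0/14.2 = 36.972 mL/cmH2O.
τ = R × C = 10.429 × 0.03697 L/cmH2O = 0.3856 s.
Fraction remaining = e^(−Te/τ) = e^(−0.35/0.3856) = 0.4035.
Trapped volume = 525.0 × 0.4035 = 211.84 mL.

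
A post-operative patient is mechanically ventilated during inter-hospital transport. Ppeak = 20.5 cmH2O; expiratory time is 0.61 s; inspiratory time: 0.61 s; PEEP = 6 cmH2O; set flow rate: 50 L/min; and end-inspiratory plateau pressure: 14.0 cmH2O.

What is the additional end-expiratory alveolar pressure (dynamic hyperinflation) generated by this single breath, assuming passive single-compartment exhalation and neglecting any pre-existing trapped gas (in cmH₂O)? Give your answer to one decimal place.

2.3

Flow: 50 L/min ÷ 60 = 0.8333 L/s.
Vt = flow × Ti = 0.8333 L/s × 0.61 s × 1000 mL/L = 508.31 mL.
R = (PIP − Pplat)/V̇ = (20.5 − 14.0) / 0.8333 = 6.5/0.8333 = 7.8 cmH2O·s/L.
C = Vt/(Pplat − PEEP) = 508.31 / (14.0 − 6) = 508.31/8.0 = 63.539 mL/cmH2O.
τ = R × C = 7.8 × 0.06354 L/cmH2O = 0.4956 s.
Fraction remaining = e^(−Te/τ) = e^(−0.61/0.4956) = 0.292; trapped volume = 508.31 × 0.292 = 148.43 mL.
Additional alveolar pressure from trapping ≈ V_trapped / C = 148.43 / 63.539 = 2.336 cmH2O.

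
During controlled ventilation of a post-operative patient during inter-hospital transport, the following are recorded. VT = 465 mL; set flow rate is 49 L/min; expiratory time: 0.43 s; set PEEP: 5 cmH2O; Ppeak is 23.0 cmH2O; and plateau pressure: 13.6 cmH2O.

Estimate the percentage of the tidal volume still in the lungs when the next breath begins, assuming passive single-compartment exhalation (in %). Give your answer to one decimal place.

50.1

Flow: 49 L/min ÷ 60 = 0.8167 L/s.
R = (PIP − Pplat)/V̇ = (23.0 − 13.6) / 0.8167 = 9.4/0.8167 = 11.51 cmH2O·s/L.
C = Vt/(Pplat − PEEP) = 465.0 / (13.6 − 5) = 465.0/8.6 = 54.07 mL/cmH2O.
τ = R × C = 11.51 × 0.05407 L/cmH2O = 0.6223 s.
Fraction remaining at end-expiration = e^(−Te/τ) = e^(−0.43/0.6223) = 0.5011 → 50.11%.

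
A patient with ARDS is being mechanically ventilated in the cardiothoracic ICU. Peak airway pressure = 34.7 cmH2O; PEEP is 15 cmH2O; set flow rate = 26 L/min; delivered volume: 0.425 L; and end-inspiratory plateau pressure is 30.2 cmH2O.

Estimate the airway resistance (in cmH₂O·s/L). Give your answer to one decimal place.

Flow: 26 L/min ÷ 60 = 0.4333 L/s.
Raw = (PIP − Pplat) / flow = (34.7 − 30.2) / 0.4333 = 4.5 / 0.4333 = 10.385 cmH2O·s/L.

10.4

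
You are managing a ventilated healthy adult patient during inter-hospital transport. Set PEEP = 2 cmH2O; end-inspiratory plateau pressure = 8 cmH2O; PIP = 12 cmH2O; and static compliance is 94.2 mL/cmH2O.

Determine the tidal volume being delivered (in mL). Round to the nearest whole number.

Vt = Cstat × (Pplat − PEEP) = 94.2 × (8 − 2) = 94.2 × 6.0 = 565.2 mL.

565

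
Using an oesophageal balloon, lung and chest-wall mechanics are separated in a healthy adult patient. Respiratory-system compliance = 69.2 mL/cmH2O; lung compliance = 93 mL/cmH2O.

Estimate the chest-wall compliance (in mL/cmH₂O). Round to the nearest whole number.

270

1/Ccw = 1/Crs − 1/CL.
1/Ccw = 1/69.2 − 1/93 = 0.003698.
Ccw = 270.42 mL/cmH2O.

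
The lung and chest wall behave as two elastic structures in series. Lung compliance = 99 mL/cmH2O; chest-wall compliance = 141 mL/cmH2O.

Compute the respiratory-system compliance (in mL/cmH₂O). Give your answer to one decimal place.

Lung and chest wall are elastances in series: 1/Crs = 1/CL + 1/Ccw.
1/Crs = 1/99 + 1/141 = 0.01719.
Crs = 58.173 mL/cmH2O.

58.2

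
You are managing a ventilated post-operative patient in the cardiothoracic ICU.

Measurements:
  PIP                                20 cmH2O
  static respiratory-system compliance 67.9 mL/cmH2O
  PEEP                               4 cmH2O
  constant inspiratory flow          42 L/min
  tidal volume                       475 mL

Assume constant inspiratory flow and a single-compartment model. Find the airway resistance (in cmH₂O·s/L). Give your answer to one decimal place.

12.9

Flow: 42 L/min ÷ 60 = 0.7 L/s.
Equation of motion (constant flow): PIP = Vt/C + R·V̇ + PEEP.
R·V̇ = PIP − Vt/C − PEEP = 20 − 475/67.9 − 4 = 20 − 6.996 − 4 = 9.004 cmH2O.
R = 9.004 / 0.7 = 12.863 cmH2O·s/L.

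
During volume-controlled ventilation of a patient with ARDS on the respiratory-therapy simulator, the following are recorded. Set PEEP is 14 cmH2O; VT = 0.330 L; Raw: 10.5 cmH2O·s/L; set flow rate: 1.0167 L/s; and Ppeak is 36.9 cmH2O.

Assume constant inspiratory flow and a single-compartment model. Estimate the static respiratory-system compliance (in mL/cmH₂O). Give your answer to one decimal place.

Equation of motion (constant flow): PIP = Vt/C + R·V̇ + PEEP.
Vt/C = PIP − R·V̇ − PEEP = 36.9 − 10.5×1.0167 − 14 = 36.9 − 10.675 − 14 = 12.225 cmH2O.
C = Vt / 12.225 = 330 / 12.225 = 26.994 mL/cmH2O.

27.0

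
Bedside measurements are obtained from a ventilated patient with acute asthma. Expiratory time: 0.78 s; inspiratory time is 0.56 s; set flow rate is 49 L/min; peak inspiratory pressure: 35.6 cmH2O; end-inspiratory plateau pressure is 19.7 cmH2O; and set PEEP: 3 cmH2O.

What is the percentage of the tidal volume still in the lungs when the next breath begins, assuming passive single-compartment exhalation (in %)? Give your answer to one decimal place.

Flow: 49 L/min ÷ 60 = 0.8167 L/s.
Vt = flow × Ti = 0.8167 L/s × 0.56 s × 1000 mL/L = 457.35 mL.
R = (PIP − Pplat)/V̇ = (35.6 − 19.7) / 0.8167 = 15.9/0.8167 = 19.469 cmH2O·s/L.
C = Vt/(Pplat − PEEP) = 457.35 / (19.7 − 3) = 457.35/16.7 = 27.386 mL/cmH2O.
τ = R × C = 19.469 × 0.02739 L/cmH2O = 0.5333 s.
Fraction remaining at end-expiration = e^(−Te/τ) = e^(−0.78/0.5333) = 0.2316 → 23.16%.

23.2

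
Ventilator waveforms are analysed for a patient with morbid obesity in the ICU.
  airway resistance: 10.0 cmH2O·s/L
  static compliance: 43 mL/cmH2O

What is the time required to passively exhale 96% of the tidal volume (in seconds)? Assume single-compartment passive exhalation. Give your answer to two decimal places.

1.38

τ = R × C = 10.0 × 43 mL/cmH2O = 10.0 × 0.043 L/cmH2O = 0.43 s.
Exhaled fraction f = 1 − e^(−t/τ) → t = −τ·ln(1 − f) = −0.43·ln(0.04) = 1.384 s.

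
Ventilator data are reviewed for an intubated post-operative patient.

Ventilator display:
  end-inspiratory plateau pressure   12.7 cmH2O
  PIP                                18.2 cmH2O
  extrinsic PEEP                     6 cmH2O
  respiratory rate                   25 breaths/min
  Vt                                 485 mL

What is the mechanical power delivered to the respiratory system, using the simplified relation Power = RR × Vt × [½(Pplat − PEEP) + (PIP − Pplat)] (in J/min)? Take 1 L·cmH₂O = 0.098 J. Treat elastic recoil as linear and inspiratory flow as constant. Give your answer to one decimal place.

10.5

Per-breath work = Vt × [½(Pplat−PEEP) + (PIP−Pplat)] = 0.485 × [0.5×6.7 + 5.5] = 0.485 × 8.85 = 4.292 L·cmH2O.
Power = 25 × 4.292 = 107.3 L·cmH2O/min.
× 0.098 J/(L·cmH2O) → 10.515 J/min.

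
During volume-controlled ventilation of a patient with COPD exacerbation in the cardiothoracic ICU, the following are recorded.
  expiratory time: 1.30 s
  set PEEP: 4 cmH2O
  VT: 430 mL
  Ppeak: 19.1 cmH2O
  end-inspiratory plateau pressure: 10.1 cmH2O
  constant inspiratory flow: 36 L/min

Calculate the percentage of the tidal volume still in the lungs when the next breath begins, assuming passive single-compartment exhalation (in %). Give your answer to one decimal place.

Flow: 36 L/min ÷ 60 = 0.6 L/s.
R = (PIP − Pplat)/V̇ = (19.1 − 10.1) / 0.6 = 9.0/0.6 = 15.0 cmH2O·s/L.
C = Vt/(Pplat − PEEP) = 430.0 / (10.1 − 4) = 430.0/6.1 = 70.492 mL/cmH2O.
τ = R × C = 15.0 × 0.07049 L/cmH2O = 1.057 s.
Fraction remaining at end-expiration = e^(−Te/τ) = e^(−1.30/1.057) = 0.2923 → 29.23%.

29.2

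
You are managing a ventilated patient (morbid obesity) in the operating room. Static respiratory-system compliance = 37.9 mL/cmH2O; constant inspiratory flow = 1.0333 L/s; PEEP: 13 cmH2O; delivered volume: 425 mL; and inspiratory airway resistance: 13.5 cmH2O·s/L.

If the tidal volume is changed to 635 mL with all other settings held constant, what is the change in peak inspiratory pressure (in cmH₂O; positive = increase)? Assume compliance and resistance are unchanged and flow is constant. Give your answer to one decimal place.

PIP = Vt/C + R·V̇ + PEEP (constant-flow equation of motion).
Only the elastic term changes: ΔPIP = ΔVt / C = (635 − 425) / 37.9 = 5.541 cmH2O.

5.5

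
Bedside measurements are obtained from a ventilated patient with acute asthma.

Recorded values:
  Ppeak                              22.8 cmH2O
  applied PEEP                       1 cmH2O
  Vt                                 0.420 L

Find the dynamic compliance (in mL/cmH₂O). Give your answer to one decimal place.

Dynamic compliance = Vt / (PIP − PEEP) = 420 / (22.8 − 1) = 420 / 21.8 = 19.266 mL/cmH2O.

19.3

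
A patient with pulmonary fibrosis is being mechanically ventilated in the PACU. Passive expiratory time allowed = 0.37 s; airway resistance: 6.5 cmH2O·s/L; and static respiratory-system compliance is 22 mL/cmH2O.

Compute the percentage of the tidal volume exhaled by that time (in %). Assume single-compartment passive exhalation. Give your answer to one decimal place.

92.5

τ = R × C = 6.5 × 22 mL/cmH2O = 6.5 × 0.022 L/cmH2O = 0.143 s.
Passive exhalation: V(t)/V₀ = e^(−t/τ) = e^(−0.37/0.143) = 0.07521.
Fraction exhaled = 1 − 0.07521 = 0.9248 → 92.48%.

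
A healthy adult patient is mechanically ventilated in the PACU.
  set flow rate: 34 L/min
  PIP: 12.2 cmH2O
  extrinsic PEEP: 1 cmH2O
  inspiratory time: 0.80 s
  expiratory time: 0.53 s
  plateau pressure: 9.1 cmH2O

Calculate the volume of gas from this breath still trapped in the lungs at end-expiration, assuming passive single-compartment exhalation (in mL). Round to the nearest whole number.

80

Flow: 34 L/min ÷ 60 = 0.5667 L/s.
Vt = flow × Ti = 0.5667 L/s × 0.80 s × 1000 mL/L = 453.36 mL.
R = (PIP − Pplat)/V̇ = (12.2 − 9.1) / 0.5667 = 3.1/0.5667 = 5.47 cmH2O·s/L.
C = Vt/(Pplat − PEEP) = 453.36 / (9.1 − 1) = 453.36/8.1 = 55.97 mL/cmH2O.
τ = R × C = 5.47 × 0.05597 L/cmH2O = 0.3062 s.
Fraction remaining = e^(−Te/τ) = e^(−0.53/0.3062) = 0.1771.
Trapped volume = 453.36 × 0.1771 = 80.29 mL.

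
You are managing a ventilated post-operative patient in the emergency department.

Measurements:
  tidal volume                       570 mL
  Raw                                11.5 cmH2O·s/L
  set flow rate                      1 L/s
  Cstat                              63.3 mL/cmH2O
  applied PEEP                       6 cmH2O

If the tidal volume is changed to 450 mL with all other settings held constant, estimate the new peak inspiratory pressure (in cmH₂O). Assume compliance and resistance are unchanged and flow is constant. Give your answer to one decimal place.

PIP = Vt/C + R·V̇ + PEEP (constant-flow equation of motion).
Only the elastic term changes: ΔPIP = ΔVt / C = (450 − 570) / 63.3 = -1.896 cmH2O.
Original PIP = 570/63.3 + 11.5×1 + 6 = 26.505 cmH2O; new PIP = 26.505 + (-1.896) = 24.609 cmH2O.

24.6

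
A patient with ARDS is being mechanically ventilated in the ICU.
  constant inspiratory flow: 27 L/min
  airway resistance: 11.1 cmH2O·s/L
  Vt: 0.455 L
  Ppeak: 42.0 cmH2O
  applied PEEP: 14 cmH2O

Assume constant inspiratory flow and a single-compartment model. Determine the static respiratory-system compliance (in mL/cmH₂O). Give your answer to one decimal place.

Flow: 27 L/min ÷ 60 = 0.45 L/s.
Equation of motion (constant flow): PIP = Vt/C + R·V̇ + PEEP.
Vt/C = PIP − R·V̇ − PEEP = 42.0 − 11.1×0.45 − 14 = 42.0 − 4.995 − 14 = 23.005 cmH2O.
C = Vt / 23.005 = 455 / 23.005 = 19.778 mL/cmH2O.

19.8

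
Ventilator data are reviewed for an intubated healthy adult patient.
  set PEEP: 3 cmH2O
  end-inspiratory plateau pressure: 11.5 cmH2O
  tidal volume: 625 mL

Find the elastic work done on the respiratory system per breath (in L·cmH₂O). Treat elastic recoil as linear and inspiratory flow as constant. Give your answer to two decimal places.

Elastic work ≈ ½ × (Pplat − PEEP) × Vt = 0.5 × (11.5 − 3) × 0.625 L = 0.5 × 8.5 × 0.625 = 2.656 L·cmH2O.

2.66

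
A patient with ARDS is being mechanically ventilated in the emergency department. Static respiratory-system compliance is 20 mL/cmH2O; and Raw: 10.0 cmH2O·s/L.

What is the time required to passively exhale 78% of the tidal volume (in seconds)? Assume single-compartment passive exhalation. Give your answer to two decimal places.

0.30

τ = R × C = 10.0 × 20 mL/cmH2O = 10.0 × 0.020 L/cmH2O = 0.2 s.
Exhaled fraction f = 1 − e^(−t/τ) → t = −τ·ln(1 − f) = −0.2·ln(0.22) = 0.3028 s.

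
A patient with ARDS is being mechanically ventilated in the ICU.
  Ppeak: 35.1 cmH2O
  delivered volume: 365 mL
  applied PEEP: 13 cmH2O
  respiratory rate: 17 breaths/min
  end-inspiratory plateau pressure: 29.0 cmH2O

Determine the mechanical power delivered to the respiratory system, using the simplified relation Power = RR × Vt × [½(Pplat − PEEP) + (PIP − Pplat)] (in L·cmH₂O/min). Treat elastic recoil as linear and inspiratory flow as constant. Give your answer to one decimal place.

Per-breath work = Vt × [½(Pplat−PEEP) + (PIP−Pplat)] = 0.365 × [0.5×16.0 + 6.1] = 0.365 × 14.1 = 5.147 L·cmH2O.
Power = 17 × 5.147 = 87.499 L·cmH2O/min.

87.5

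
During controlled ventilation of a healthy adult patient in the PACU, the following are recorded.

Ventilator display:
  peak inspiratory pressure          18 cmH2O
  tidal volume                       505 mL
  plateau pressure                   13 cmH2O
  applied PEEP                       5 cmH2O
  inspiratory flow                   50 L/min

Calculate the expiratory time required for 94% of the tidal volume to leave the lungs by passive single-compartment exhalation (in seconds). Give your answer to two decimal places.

1.07

Flow: 50 L/min ÷ 60 = 0.8333 L/s.
R = (PIP − Pplat)/V̇ = (18 − 13) / 0.8333 = 5.0/0.8333 = 6.0 cmH2O·s/L.
C = Vt/(Pplat − PEEP) = 505.0 / (13 − 5) = 505.0/8.0 = 63.125 mL/cmH2O.
τ = R × C = 6.0 × 0.06313 L/cmH2O = 0.3788 s.
t = −τ·ln(1 − 0.94) = −0.3788·ln(0.06) = 1.066 s.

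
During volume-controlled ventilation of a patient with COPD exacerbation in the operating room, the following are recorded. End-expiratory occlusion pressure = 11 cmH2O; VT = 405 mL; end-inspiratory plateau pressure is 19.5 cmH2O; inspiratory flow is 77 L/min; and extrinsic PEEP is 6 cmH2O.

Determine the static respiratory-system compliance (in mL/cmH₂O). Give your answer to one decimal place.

End-expiratory occlusion gives total PEEP = 11 cmH2O (intrinsic PEEP = 11 − 6 = 5). Use total PEEP for the elastic gradient.
Cstat = Vt / (Pplat − PEEPtotal) = 405 / (19.5 − 11) = 405 / 8.5 = 47.647 mL/cmH2O.

47.6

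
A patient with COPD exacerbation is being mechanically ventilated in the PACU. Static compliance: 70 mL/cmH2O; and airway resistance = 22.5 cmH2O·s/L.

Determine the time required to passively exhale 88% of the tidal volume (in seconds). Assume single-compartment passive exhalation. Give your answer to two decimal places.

3.34

τ = R × C = 22.5 × 70 mL/cmH2O = 22.5 × 0.070 L/cmH2O = 1.575 s.
Exhaled fraction f = 1 − e^(−t/τ) → t = −τ·ln(1 − f) = −1.575·ln(0.12) = 3.339 s.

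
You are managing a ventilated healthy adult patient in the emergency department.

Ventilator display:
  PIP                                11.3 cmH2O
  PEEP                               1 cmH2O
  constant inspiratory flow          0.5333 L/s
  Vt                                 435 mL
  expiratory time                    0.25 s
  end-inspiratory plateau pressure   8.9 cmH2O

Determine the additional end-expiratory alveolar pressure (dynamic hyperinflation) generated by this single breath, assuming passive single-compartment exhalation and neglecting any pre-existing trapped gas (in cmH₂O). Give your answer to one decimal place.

R = (PIP − Pplat)/V̇ = (11.3 − 8.9) / 0.5333 = 2.4/0.5333 = 4.5 cmH2O·s/L.
C = Vt/(Pplat − PEEP) = 435.0 / (8.9 − 1) = 435.0/7.9 = 55.063 mL/cmH2O.
τ = R × C = 4.5 × 0.05506 L/cmH2O = 0.2478 s.
Fraction remaining = e^(−Te/τ) = e^(−0.25/0.2478) = 0.3646; trapped volume = 435.0 × 0.3646 = 158.6 mL.
Additional alveolar pressure from trapping ≈ V_trapped / C = 158.6 / 55.063 = 2.88 cmH2O.

2.9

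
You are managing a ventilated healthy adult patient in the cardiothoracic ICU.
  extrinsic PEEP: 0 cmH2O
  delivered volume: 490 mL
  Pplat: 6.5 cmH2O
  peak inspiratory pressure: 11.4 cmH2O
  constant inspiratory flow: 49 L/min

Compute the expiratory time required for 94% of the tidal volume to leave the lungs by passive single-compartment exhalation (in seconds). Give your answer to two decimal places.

1.27

Flow: 49 L/min ÷ 60 = 0.8167 L/s.
R = (PIP − Pplat)/V̇ = (11.4 − 6.5) / 0.8167 = 4.9/0.8167 = 6.0 cmH2O·s/L.
C = Vt/(Pplat − PEEP) = 490.0 / (6.5 − 0) = 490.0/6.5 = 75.385 mL/cmH2O.
τ = R × C = 6.0 × 0.07539 L/cmH2O = 0.4523 s.
t = −τ·ln(1 − 0.94) = −0.4523·ln(0.06) = 1.273 s.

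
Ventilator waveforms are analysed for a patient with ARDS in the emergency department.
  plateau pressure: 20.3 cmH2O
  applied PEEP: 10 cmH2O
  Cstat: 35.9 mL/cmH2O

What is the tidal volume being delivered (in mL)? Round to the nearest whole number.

Vt = Cstat × (Pplat − PEEP) = 35.9 × (20.3 − 10) = 35.9 × 10.3 = 369.77 mL.

370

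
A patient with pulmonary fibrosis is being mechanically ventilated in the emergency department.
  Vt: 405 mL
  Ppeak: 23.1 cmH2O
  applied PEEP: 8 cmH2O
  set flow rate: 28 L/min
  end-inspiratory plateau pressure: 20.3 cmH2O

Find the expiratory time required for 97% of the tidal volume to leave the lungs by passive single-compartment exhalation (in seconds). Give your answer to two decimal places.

Flow: 28 L/min ÷ 60 = 0.4667 L/s.
R = (PIP − Pplat)/V̇ = (23.1 − 20.3) / 0.4667 = 2.8/0.4667 = 6.0 cmH2O·s/L.
C = Vt/(Pplat − PEEP) = 405.0 / (20.3 − 8) = 405.0/12.3 = 32.927 mL/cmH2O.
τ = R × C = 6.0 × 0.03293 L/cmH2O = 0.1976 s.
t = −τ·ln(1 − 0.97) = −0.1976·ln(0.03) = 0.6929 s.

0.69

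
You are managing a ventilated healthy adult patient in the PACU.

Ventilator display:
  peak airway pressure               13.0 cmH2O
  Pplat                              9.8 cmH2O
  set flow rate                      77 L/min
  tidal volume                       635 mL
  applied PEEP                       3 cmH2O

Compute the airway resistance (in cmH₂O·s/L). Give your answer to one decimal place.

2.5

Flow: 77 L/min ÷ 60 = 1.2833 L/s.
Raw = (PIP − Pplat) / flow = (13.0 − 9.8) / 1.2833 = 3.2 / 1.2833 = 2.494 cmH2O·s/L.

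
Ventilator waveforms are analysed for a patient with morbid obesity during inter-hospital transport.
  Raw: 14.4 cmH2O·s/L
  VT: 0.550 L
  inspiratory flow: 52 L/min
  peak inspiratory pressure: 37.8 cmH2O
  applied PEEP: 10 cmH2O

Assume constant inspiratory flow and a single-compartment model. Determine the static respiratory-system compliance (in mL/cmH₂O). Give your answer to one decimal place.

35.9

Flow: 52 L/min ÷ 60 = 0.8667 L/s.
Equation of motion (constant flow): PIP = Vt/C + R·V̇ + PEEP.
Vt/C = PIP − R·V̇ − PEEP = 37.8 − 14.4×0.8667 − 10 = 37.8 − 12.48 − 10 = 15.32 cmH2O.
C = Vt / 15.32 = 550 / 15.32 = 35.901 mL/cmH2O.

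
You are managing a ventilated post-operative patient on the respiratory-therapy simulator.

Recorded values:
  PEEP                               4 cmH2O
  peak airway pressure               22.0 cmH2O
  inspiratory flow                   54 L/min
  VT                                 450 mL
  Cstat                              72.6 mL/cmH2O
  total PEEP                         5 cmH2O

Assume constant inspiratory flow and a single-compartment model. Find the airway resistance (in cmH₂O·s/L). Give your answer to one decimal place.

12.0

Flow: 54 L/min ÷ 60 = 0.9 L/s.
Total PEEP = 5 cmH2O (set 4 + intrinsic 1); this is the baseline alveolar pressure.
Equation of motion (constant flow): PIP = Vt/C + R·V̇ + PEEP.
R·V̇ = PIP − Vt/C − PEEP = 22.0 − 450/72.6 − 5 = 22.0 − 6.198 − 5 = 10.802 cmH2O.
R = 10.802 / 0.9 = 12.002 cmH2O·s/L.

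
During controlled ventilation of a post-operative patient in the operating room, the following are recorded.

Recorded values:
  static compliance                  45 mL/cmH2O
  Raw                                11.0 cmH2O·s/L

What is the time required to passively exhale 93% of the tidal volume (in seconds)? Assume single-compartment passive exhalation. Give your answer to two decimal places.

τ = R × C = 11.0 × 45 mL/cmH2O = 11.0 × 0.045 L/cmH2O = 0.495 s.
Exhaled fraction f = 1 − e^(−t/τ) → t = −τ·ln(1 − f) = −0.495·ln(0.07) = 1.316 s.

1.32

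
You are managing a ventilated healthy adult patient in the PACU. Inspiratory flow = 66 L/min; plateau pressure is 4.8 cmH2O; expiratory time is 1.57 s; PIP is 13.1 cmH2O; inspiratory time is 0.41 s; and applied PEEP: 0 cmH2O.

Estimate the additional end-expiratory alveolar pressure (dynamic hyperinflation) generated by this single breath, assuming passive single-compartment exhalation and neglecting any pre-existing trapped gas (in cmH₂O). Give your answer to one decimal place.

Flow: 66 L/min ÷ 60 = 1.1 L/s.
Vt = flow × Ti = 1.1 L/s × 0.41 s × 1000 mL/L = 451.0 mL.
R = (PIP − Pplat)/V̇ = (13.1 − 4.8) / 1.1 = 8.3/1.1 = 7.545 cmH2O·s/L.
C = Vt/(Pplat − PEEP) = 451.0 / (4.8 − 0) = 451.0/4.8 = 93.958 mL/cmH2O.
τ = R × C = 7.545 × 0.09396 L/cmH2O = 0.7089 s.
Fraction remaining = e^(−Te/τ) = e^(−1.57/0.7089) = 0.1092; trapped volume = 451.0 × 0.1092 = 49.249 mL.
Additional alveolar pressure from trapping ≈ V_trapped / C = 49.249 / 93.958 = 0.5242 cmH2O.

0.5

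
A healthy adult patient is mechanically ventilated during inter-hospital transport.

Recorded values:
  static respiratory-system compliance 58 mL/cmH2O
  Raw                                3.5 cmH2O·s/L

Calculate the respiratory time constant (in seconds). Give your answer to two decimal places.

0.20

τ = R × C = 3.5 × 58 mL/cmH2O = 3.5 × 0.058 L/cmH2O = 0.203 s.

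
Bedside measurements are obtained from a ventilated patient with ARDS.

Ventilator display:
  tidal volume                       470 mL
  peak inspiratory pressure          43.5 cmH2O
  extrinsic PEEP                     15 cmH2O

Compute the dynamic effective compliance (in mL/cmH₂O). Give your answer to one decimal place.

16.5

Dynamic compliance = Vt / (PIP − PEEP) = 470 / (43.5 − 15) = 470 / 28.5 = 16.491 mL/cmH2O.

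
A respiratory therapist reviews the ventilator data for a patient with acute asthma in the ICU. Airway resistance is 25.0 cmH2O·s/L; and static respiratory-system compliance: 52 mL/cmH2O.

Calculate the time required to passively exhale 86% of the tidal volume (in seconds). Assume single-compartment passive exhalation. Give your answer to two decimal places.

2.56

τ = R × C = 25.0 × 52 mL/cmH2O = 25.0 × 0.052 L/cmH2O = 1.3 s.
Exhaled fraction f = 1 − e^(−t/τ) → t = −τ·ln(1 − f) = −1.3·ln(0.14) = 2.556 s.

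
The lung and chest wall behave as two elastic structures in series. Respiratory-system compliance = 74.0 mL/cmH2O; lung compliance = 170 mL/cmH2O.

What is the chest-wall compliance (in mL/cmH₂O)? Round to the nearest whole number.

1/Ccw = 1/Crs − 1/CL.
1/Ccw = 1/74.0 − 1/170 = 0.007631.
Ccw = 131.04 mL/cmH2O.

131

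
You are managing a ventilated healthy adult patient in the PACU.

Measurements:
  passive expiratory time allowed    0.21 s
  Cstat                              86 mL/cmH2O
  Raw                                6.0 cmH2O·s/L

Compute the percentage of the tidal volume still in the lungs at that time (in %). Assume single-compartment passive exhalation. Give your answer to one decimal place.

τ = R × C = 6.0 × 86 mL/cmH2O = 6.0 × 0.086 L/cmH2O = 0.516 s.
Passive exhalation: V(t)/V₀ = e^(−t/τ) = e^(−0.21/0.516) = 0.6657.
Fraction remaining = 0.6657 → 66.57%.

66.6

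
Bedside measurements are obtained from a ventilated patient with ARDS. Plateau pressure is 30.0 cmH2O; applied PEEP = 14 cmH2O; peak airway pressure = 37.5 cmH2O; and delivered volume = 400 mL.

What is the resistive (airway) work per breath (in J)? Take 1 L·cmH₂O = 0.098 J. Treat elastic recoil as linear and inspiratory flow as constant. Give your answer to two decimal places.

With constant inspiratory flow the resistive pressure is constant at PIP − Pplat = 37.5 − 30.0 = 7.5 cmH2O, so resistive work = 7.5 × 0.400 = 3.0 L·cmH2O.
× 0.098 J/(L·cmH2O) → 0.294 J.

0.29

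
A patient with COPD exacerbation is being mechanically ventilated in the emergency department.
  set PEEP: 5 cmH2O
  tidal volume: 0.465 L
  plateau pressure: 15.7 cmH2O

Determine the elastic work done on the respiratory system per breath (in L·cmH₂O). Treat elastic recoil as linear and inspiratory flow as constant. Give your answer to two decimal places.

Elastic work ≈ ½ × (Pplat − PEEP) × Vt = 0.5 × (15.7 − 5) × 0.465 L = 0.5 × 10.7 × 0.465 = 2.488 L·cmH2O.

2.49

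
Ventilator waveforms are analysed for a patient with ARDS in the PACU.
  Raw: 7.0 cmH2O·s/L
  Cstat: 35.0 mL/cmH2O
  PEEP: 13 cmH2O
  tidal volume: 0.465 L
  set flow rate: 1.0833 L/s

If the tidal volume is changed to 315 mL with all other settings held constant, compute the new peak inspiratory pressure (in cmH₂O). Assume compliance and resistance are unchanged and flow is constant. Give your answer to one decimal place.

PIP = Vt/C + R·V̇ + PEEP (constant-flow equation of motion).
Only the elastic term changes: ΔPIP = ΔVt / C = (315 − 465) / 35.0 = -4.286 cmH2O.
Original PIP = 465/35.0 + 7.0×1.0833 + 13 = 33.869 cmH2O; new PIP = 33.869 + (-4.286) = 29.583 cmH2O.

29.6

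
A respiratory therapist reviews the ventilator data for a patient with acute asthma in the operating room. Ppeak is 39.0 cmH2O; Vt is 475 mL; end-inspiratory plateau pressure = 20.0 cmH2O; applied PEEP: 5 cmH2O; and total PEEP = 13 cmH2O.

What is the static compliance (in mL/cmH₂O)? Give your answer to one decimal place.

End-expiratory occlusion gives total PEEP = 13 cmH2O (intrinsic PEEP = 13 − 5 = 8). Use total PEEP for the elastic gradient.
Cstat = Vt / (Pplat − PEEPtotal) = 475 / (20.0 − 13) = 475 / 7.0 = 67.857 mL/cmH2O.

67.9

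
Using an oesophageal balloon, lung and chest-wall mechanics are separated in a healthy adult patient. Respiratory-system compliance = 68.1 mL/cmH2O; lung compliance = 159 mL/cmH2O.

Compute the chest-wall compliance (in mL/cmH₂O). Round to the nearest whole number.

1/Ccw = 1/Crs − 1/CL.
1/Ccw = 1/68.1 − 1/159 = 0.008395.
Ccw = 119.12 mL/cmH2O.

119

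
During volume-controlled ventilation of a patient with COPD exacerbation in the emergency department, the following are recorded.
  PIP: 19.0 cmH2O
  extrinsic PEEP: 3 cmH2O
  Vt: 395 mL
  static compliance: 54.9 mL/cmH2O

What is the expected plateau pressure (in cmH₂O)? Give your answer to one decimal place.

Pplat = PEEP + Vt / Cstat = 3 + 395 / 54.9 = 3 + 7.195 = 10.195 cmH2O.

10.2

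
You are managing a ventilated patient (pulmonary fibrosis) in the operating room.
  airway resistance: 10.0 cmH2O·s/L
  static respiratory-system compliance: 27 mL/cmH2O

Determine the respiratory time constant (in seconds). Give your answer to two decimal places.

0.27

τ = R × C = 10.0 × 27 mL/cmH2O = 10.0 × 0.027 L/cmH2O = 0.27 s.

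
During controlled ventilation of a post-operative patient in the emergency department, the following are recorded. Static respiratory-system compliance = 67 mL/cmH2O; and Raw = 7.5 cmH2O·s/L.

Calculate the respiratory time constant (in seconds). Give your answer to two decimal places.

τ = R × C = 7.5 × 67 mL/cmH2O = 7.5 × 0.067 L/cmH2O = 0.5025 s.

0.50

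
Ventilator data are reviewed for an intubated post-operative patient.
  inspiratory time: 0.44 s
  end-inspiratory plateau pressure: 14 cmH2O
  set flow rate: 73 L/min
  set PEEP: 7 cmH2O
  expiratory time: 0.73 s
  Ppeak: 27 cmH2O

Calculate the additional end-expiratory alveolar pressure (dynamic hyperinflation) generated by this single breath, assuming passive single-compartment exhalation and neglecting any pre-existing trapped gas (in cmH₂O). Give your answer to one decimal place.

2.9

Flow: 73 L/min ÷ 60 = 1.2167 L/s.
Vt = flow × Ti = 1.2167 L/s × 0.44 s × 1000 mL/L = 535.35 mL.
R = (PIP − Pplat)/V̇ = (27 − 14) / 1.2167 = 13.0/1.2167 = 10.685 cmH2O·s/L.
C = Vt/(Pplat − PEEP) = 535.35 / (14 − 7) = 535.35/7.0 = 76.479 mL/cmH2O.
τ = R × C = 10.685 × 0.07648 L/cmH2O = 0.8172 s.
Fraction remaining = e^(−Te/τ) = e^(−0.73/0.8172) = 0.4093; trapped volume = 535.35 × 0.4093 = 219.12 mL.
Additional alveolar pressure from trapping ≈ V_trapped / C = 219.12 / 76.479 = 2.865 cmH2O.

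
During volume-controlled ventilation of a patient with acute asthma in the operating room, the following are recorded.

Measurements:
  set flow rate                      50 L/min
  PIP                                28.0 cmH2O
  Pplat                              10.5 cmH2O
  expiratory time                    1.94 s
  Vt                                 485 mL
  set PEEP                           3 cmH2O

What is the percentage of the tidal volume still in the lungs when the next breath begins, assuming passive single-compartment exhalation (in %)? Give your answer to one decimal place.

24.0

Flow: 50 L/min ÷ 60 = 0.8333 L/s.
R = (PIP − Pplat)/V̇ = (28.0 − 10.5) / 0.8333 = 17.5/0.8333 = 21.001 cmH2O·s/L.
C = Vt/(Pplat − PEEP) = 485.0 / (10.5 − 3) = 485.0/7.5 = 64.667 mL/cmH2O.
τ = R × C = 21.001 × 0.06467 L/cmH2O = 1.358 s.
Fraction remaining at end-expiration = e^(−Te/τ) = e^(−1.94/1.358) = 0.2397 → 23.97%.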